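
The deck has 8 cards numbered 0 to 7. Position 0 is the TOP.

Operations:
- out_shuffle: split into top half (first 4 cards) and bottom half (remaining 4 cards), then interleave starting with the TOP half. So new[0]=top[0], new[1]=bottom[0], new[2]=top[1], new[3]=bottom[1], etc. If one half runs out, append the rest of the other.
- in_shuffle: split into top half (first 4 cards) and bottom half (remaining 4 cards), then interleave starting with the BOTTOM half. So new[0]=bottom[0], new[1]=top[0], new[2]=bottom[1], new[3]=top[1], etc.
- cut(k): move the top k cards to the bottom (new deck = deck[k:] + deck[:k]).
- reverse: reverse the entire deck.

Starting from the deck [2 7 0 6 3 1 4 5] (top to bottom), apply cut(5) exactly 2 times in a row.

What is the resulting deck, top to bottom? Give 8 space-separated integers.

Answer: 0 6 3 1 4 5 2 7

Derivation:
After op 1 (cut(5)): [1 4 5 2 7 0 6 3]
After op 2 (cut(5)): [0 6 3 1 4 5 2 7]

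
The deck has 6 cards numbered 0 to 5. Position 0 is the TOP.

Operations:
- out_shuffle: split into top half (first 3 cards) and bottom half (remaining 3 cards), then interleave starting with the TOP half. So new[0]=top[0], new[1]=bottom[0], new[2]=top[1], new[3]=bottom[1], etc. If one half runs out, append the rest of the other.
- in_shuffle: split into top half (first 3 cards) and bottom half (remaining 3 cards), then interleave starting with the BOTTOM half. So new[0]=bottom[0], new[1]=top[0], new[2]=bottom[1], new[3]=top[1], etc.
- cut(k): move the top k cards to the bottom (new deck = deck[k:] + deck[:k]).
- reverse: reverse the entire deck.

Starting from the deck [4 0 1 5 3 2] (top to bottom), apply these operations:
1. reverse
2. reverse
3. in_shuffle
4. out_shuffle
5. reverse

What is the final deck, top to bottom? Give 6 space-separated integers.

After op 1 (reverse): [2 3 5 1 0 4]
After op 2 (reverse): [4 0 1 5 3 2]
After op 3 (in_shuffle): [5 4 3 0 2 1]
After op 4 (out_shuffle): [5 0 4 2 3 1]
After op 5 (reverse): [1 3 2 4 0 5]

Answer: 1 3 2 4 0 5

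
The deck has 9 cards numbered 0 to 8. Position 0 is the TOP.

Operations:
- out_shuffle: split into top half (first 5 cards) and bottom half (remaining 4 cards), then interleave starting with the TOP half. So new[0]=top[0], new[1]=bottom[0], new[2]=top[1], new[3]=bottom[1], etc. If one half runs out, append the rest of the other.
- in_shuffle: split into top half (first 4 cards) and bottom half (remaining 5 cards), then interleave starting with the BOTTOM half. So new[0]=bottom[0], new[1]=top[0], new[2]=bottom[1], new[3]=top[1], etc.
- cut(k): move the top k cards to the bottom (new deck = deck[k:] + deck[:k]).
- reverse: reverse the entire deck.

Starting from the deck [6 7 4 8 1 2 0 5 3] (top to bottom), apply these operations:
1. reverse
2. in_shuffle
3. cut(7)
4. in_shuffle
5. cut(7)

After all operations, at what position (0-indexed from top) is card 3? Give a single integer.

After op 1 (reverse): [3 5 0 2 1 8 4 7 6]
After op 2 (in_shuffle): [1 3 8 5 4 0 7 2 6]
After op 3 (cut(7)): [2 6 1 3 8 5 4 0 7]
After op 4 (in_shuffle): [8 2 5 6 4 1 0 3 7]
After op 5 (cut(7)): [3 7 8 2 5 6 4 1 0]
Card 3 is at position 0.

Answer: 0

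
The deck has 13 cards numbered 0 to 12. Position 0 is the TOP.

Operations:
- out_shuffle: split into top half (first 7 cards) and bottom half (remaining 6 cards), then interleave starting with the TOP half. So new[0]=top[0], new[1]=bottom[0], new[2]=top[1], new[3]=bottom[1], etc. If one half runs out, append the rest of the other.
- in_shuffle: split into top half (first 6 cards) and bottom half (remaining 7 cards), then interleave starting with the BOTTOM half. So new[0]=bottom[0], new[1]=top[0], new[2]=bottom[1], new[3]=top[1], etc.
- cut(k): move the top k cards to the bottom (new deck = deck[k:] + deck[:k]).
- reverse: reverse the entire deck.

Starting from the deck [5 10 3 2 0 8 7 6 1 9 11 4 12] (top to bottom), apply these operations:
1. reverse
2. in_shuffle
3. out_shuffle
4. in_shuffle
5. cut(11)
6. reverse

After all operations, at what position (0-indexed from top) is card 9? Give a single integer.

Answer: 7

Derivation:
After op 1 (reverse): [12 4 11 9 1 6 7 8 0 2 3 10 5]
After op 2 (in_shuffle): [7 12 8 4 0 11 2 9 3 1 10 6 5]
After op 3 (out_shuffle): [7 9 12 3 8 1 4 10 0 6 11 5 2]
After op 4 (in_shuffle): [4 7 10 9 0 12 6 3 11 8 5 1 2]
After op 5 (cut(11)): [1 2 4 7 10 9 0 12 6 3 11 8 5]
After op 6 (reverse): [5 8 11 3 6 12 0 9 10 7 4 2 1]
Card 9 is at position 7.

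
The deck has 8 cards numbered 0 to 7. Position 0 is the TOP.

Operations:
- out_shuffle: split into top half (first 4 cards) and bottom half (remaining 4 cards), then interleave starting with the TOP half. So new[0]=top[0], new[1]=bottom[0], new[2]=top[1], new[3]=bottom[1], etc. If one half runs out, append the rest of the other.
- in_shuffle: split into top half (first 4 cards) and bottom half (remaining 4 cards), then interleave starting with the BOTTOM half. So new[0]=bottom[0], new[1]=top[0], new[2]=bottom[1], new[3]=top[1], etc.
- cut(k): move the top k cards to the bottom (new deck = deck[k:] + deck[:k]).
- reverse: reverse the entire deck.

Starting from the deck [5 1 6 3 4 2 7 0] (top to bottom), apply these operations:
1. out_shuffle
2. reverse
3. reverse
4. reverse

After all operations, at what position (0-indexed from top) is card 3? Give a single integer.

Answer: 1

Derivation:
After op 1 (out_shuffle): [5 4 1 2 6 7 3 0]
After op 2 (reverse): [0 3 7 6 2 1 4 5]
After op 3 (reverse): [5 4 1 2 6 7 3 0]
After op 4 (reverse): [0 3 7 6 2 1 4 5]
Card 3 is at position 1.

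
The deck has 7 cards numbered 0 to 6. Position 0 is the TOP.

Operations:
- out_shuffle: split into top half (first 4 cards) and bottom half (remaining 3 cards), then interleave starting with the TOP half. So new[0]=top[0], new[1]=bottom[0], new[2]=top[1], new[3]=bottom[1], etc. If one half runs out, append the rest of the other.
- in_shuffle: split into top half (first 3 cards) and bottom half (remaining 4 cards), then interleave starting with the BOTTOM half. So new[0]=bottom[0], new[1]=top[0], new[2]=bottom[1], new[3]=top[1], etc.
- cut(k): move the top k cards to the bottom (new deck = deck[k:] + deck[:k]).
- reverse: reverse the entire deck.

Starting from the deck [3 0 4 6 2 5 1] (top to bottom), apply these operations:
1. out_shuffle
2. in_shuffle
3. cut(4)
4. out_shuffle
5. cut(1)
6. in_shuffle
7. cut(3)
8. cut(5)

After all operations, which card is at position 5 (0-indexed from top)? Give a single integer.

Answer: 1

Derivation:
After op 1 (out_shuffle): [3 2 0 5 4 1 6]
After op 2 (in_shuffle): [5 3 4 2 1 0 6]
After op 3 (cut(4)): [1 0 6 5 3 4 2]
After op 4 (out_shuffle): [1 3 0 4 6 2 5]
After op 5 (cut(1)): [3 0 4 6 2 5 1]
After op 6 (in_shuffle): [6 3 2 0 5 4 1]
After op 7 (cut(3)): [0 5 4 1 6 3 2]
After op 8 (cut(5)): [3 2 0 5 4 1 6]
Position 5: card 1.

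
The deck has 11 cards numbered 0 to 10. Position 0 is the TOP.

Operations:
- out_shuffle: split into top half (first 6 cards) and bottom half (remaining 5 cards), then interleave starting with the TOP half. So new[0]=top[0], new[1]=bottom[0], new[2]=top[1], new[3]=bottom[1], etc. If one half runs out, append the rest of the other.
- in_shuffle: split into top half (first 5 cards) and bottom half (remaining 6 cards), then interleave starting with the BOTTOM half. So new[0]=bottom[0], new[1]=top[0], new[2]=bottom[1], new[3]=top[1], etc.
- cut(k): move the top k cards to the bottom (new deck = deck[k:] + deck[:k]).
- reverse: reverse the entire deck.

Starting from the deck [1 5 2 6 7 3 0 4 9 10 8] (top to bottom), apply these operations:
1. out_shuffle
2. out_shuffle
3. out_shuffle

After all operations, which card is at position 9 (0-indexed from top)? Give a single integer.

Answer: 9

Derivation:
After op 1 (out_shuffle): [1 0 5 4 2 9 6 10 7 8 3]
After op 2 (out_shuffle): [1 6 0 10 5 7 4 8 2 3 9]
After op 3 (out_shuffle): [1 4 6 8 0 2 10 3 5 9 7]
Position 9: card 9.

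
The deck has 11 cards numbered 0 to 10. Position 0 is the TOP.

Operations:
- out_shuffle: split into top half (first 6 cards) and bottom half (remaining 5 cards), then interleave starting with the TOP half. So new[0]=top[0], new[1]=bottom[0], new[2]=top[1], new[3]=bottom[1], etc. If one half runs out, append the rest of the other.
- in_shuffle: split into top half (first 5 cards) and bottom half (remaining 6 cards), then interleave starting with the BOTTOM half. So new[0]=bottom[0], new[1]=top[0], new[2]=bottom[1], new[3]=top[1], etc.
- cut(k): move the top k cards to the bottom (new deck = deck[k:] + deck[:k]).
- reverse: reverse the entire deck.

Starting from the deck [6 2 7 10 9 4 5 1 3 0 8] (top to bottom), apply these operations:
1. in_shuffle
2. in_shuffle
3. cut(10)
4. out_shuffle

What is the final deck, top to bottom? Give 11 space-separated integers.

Answer: 8 5 7 0 4 2 3 9 6 1 10

Derivation:
After op 1 (in_shuffle): [4 6 5 2 1 7 3 10 0 9 8]
After op 2 (in_shuffle): [7 4 3 6 10 5 0 2 9 1 8]
After op 3 (cut(10)): [8 7 4 3 6 10 5 0 2 9 1]
After op 4 (out_shuffle): [8 5 7 0 4 2 3 9 6 1 10]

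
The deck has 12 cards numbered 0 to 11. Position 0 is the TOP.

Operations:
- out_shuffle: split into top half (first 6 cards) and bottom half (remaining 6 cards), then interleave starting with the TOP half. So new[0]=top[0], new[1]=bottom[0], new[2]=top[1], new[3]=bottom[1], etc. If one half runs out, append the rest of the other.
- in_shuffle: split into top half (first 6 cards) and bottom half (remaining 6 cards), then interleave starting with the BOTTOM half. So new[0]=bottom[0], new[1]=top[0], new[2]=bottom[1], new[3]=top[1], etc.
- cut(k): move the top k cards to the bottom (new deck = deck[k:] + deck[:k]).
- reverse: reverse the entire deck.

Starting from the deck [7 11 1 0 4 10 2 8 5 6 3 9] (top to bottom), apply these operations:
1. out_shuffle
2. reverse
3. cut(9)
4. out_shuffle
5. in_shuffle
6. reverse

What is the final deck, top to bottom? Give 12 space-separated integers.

Answer: 0 8 7 3 6 1 2 10 4 5 11 9

Derivation:
After op 1 (out_shuffle): [7 2 11 8 1 5 0 6 4 3 10 9]
After op 2 (reverse): [9 10 3 4 6 0 5 1 8 11 2 7]
After op 3 (cut(9)): [11 2 7 9 10 3 4 6 0 5 1 8]
After op 4 (out_shuffle): [11 4 2 6 7 0 9 5 10 1 3 8]
After op 5 (in_shuffle): [9 11 5 4 10 2 1 6 3 7 8 0]
After op 6 (reverse): [0 8 7 3 6 1 2 10 4 5 11 9]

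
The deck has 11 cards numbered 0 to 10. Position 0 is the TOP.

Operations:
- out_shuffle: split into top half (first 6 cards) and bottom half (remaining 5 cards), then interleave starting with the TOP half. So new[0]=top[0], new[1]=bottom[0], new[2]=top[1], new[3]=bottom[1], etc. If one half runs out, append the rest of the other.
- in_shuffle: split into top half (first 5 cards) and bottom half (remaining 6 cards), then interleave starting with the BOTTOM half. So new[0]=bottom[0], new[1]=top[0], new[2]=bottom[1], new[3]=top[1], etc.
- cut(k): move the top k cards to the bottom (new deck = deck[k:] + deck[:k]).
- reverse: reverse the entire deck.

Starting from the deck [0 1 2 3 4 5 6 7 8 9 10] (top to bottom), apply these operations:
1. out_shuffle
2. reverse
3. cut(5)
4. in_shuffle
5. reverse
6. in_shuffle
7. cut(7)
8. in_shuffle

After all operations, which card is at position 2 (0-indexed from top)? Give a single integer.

Answer: 10

Derivation:
After op 1 (out_shuffle): [0 6 1 7 2 8 3 9 4 10 5]
After op 2 (reverse): [5 10 4 9 3 8 2 7 1 6 0]
After op 3 (cut(5)): [8 2 7 1 6 0 5 10 4 9 3]
After op 4 (in_shuffle): [0 8 5 2 10 7 4 1 9 6 3]
After op 5 (reverse): [3 6 9 1 4 7 10 2 5 8 0]
After op 6 (in_shuffle): [7 3 10 6 2 9 5 1 8 4 0]
After op 7 (cut(7)): [1 8 4 0 7 3 10 6 2 9 5]
After op 8 (in_shuffle): [3 1 10 8 6 4 2 0 9 7 5]
Position 2: card 10.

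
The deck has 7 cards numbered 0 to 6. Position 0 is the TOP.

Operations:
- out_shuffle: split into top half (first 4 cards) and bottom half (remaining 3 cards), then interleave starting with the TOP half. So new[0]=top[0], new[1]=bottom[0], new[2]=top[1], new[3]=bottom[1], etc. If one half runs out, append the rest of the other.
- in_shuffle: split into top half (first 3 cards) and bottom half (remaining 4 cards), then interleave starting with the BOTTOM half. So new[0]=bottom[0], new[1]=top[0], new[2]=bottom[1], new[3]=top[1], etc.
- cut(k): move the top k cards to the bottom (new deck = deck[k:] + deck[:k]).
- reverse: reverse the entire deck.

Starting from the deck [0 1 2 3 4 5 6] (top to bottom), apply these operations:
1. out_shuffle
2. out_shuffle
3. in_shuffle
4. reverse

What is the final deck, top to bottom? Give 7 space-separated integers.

Answer: 5 4 3 2 1 0 6

Derivation:
After op 1 (out_shuffle): [0 4 1 5 2 6 3]
After op 2 (out_shuffle): [0 2 4 6 1 3 5]
After op 3 (in_shuffle): [6 0 1 2 3 4 5]
After op 4 (reverse): [5 4 3 2 1 0 6]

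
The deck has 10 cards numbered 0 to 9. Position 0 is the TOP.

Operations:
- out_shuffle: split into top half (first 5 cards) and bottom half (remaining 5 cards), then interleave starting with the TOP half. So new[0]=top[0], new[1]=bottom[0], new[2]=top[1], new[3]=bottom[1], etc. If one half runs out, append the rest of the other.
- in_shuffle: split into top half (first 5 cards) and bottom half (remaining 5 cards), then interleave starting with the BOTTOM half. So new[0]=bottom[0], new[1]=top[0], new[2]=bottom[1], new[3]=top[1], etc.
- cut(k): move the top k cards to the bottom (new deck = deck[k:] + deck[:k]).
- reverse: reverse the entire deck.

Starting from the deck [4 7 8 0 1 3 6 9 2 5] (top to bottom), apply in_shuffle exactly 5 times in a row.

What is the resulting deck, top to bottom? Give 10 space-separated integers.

After op 1 (in_shuffle): [3 4 6 7 9 8 2 0 5 1]
After op 2 (in_shuffle): [8 3 2 4 0 6 5 7 1 9]
After op 3 (in_shuffle): [6 8 5 3 7 2 1 4 9 0]
After op 4 (in_shuffle): [2 6 1 8 4 5 9 3 0 7]
After op 5 (in_shuffle): [5 2 9 6 3 1 0 8 7 4]

Answer: 5 2 9 6 3 1 0 8 7 4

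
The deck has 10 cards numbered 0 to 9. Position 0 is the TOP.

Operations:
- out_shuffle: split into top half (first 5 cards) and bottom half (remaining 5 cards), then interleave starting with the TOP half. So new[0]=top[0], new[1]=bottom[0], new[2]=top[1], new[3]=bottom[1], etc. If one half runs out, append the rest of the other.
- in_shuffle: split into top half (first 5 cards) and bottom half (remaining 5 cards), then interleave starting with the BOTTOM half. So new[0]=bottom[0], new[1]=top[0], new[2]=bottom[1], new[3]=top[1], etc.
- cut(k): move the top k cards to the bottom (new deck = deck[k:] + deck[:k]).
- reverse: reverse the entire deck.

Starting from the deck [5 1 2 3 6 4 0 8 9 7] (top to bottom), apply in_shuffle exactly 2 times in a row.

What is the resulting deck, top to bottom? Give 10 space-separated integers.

Answer: 2 4 9 5 3 0 7 1 6 8

Derivation:
After op 1 (in_shuffle): [4 5 0 1 8 2 9 3 7 6]
After op 2 (in_shuffle): [2 4 9 5 3 0 7 1 6 8]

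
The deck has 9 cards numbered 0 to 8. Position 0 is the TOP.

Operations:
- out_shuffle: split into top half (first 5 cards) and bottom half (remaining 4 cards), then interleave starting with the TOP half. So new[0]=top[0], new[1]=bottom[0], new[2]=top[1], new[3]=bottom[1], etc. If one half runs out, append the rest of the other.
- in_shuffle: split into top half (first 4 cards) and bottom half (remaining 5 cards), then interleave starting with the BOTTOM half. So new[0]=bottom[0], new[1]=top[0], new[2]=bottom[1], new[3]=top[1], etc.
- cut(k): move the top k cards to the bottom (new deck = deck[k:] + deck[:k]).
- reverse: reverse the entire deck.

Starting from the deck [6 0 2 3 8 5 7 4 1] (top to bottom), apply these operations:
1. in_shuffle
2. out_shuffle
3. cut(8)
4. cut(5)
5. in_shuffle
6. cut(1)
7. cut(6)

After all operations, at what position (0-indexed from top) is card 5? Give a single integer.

Answer: 3

Derivation:
After op 1 (in_shuffle): [8 6 5 0 7 2 4 3 1]
After op 2 (out_shuffle): [8 2 6 4 5 3 0 1 7]
After op 3 (cut(8)): [7 8 2 6 4 5 3 0 1]
After op 4 (cut(5)): [5 3 0 1 7 8 2 6 4]
After op 5 (in_shuffle): [7 5 8 3 2 0 6 1 4]
After op 6 (cut(1)): [5 8 3 2 0 6 1 4 7]
After op 7 (cut(6)): [1 4 7 5 8 3 2 0 6]
Card 5 is at position 3.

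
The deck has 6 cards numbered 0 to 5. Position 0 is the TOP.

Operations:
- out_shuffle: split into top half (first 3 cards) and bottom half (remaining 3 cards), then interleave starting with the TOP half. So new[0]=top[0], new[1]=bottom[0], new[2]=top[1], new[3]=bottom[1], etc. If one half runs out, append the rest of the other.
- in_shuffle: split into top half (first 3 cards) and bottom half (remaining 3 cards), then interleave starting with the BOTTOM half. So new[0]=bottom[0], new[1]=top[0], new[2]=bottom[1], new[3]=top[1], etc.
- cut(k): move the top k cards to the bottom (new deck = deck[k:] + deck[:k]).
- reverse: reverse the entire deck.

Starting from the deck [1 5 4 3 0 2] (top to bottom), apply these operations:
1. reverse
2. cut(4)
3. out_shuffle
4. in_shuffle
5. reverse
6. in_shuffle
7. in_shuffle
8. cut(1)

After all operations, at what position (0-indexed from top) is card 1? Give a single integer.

After op 1 (reverse): [2 0 3 4 5 1]
After op 2 (cut(4)): [5 1 2 0 3 4]
After op 3 (out_shuffle): [5 0 1 3 2 4]
After op 4 (in_shuffle): [3 5 2 0 4 1]
After op 5 (reverse): [1 4 0 2 5 3]
After op 6 (in_shuffle): [2 1 5 4 3 0]
After op 7 (in_shuffle): [4 2 3 1 0 5]
After op 8 (cut(1)): [2 3 1 0 5 4]
Card 1 is at position 2.

Answer: 2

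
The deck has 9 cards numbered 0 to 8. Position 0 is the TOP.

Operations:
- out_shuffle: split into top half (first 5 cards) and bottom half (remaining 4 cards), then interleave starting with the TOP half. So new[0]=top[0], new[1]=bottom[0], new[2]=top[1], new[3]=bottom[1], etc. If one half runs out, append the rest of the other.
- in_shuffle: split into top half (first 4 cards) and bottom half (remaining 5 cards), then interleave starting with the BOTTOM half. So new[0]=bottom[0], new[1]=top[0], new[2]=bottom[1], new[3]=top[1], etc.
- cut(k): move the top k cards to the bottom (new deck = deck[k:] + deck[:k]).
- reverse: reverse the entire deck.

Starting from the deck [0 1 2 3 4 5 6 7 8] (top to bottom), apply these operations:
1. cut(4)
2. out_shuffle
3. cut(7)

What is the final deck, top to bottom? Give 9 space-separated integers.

After op 1 (cut(4)): [4 5 6 7 8 0 1 2 3]
After op 2 (out_shuffle): [4 0 5 1 6 2 7 3 8]
After op 3 (cut(7)): [3 8 4 0 5 1 6 2 7]

Answer: 3 8 4 0 5 1 6 2 7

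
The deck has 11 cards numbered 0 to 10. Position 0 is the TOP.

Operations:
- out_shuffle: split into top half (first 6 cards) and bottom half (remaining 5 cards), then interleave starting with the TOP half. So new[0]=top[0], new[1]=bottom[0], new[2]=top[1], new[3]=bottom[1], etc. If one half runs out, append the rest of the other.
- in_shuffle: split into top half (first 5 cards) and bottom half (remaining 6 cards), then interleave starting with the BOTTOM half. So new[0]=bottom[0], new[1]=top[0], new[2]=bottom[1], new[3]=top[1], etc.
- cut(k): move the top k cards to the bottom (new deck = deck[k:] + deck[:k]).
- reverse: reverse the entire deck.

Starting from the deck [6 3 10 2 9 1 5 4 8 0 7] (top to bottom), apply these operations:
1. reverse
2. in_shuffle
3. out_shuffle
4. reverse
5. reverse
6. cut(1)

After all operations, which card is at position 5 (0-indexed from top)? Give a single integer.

Answer: 0

Derivation:
After op 1 (reverse): [7 0 8 4 5 1 9 2 10 3 6]
After op 2 (in_shuffle): [1 7 9 0 2 8 10 4 3 5 6]
After op 3 (out_shuffle): [1 10 7 4 9 3 0 5 2 6 8]
After op 4 (reverse): [8 6 2 5 0 3 9 4 7 10 1]
After op 5 (reverse): [1 10 7 4 9 3 0 5 2 6 8]
After op 6 (cut(1)): [10 7 4 9 3 0 5 2 6 8 1]
Position 5: card 0.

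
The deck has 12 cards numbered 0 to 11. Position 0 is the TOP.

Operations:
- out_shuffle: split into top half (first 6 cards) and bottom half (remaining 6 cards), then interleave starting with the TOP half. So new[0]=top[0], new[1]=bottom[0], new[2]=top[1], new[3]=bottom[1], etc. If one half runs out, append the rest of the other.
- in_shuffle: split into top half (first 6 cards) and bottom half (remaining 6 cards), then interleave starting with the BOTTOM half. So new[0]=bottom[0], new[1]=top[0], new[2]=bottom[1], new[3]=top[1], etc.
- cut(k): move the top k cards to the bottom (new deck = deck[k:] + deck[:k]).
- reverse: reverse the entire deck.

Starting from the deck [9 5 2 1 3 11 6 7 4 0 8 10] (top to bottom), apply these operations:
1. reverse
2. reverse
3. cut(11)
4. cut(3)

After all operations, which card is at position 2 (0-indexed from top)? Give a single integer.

Answer: 3

Derivation:
After op 1 (reverse): [10 8 0 4 7 6 11 3 1 2 5 9]
After op 2 (reverse): [9 5 2 1 3 11 6 7 4 0 8 10]
After op 3 (cut(11)): [10 9 5 2 1 3 11 6 7 4 0 8]
After op 4 (cut(3)): [2 1 3 11 6 7 4 0 8 10 9 5]
Position 2: card 3.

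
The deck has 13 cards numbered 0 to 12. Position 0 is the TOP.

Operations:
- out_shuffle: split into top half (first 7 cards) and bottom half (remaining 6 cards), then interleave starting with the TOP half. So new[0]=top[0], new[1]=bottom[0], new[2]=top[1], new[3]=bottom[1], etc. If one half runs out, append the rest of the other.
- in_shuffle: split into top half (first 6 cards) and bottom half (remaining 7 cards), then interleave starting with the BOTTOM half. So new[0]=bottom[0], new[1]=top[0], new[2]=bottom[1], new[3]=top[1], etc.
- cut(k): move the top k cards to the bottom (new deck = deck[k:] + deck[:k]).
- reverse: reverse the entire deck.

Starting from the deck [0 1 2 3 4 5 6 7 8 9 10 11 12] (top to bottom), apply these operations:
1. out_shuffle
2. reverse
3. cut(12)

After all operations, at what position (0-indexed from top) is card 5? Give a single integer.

Answer: 3

Derivation:
After op 1 (out_shuffle): [0 7 1 8 2 9 3 10 4 11 5 12 6]
After op 2 (reverse): [6 12 5 11 4 10 3 9 2 8 1 7 0]
After op 3 (cut(12)): [0 6 12 5 11 4 10 3 9 2 8 1 7]
Card 5 is at position 3.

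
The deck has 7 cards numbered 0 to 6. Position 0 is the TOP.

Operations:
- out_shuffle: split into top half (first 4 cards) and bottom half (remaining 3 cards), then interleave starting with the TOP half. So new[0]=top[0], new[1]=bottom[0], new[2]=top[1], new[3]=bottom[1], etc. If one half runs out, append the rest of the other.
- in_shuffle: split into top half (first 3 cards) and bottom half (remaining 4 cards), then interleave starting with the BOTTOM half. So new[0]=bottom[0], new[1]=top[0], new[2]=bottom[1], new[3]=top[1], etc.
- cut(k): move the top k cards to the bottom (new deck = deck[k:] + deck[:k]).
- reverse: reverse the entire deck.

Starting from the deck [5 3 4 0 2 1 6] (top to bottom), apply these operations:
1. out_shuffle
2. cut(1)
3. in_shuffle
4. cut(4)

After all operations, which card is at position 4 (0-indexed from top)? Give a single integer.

Answer: 2

Derivation:
After op 1 (out_shuffle): [5 2 3 1 4 6 0]
After op 2 (cut(1)): [2 3 1 4 6 0 5]
After op 3 (in_shuffle): [4 2 6 3 0 1 5]
After op 4 (cut(4)): [0 1 5 4 2 6 3]
Position 4: card 2.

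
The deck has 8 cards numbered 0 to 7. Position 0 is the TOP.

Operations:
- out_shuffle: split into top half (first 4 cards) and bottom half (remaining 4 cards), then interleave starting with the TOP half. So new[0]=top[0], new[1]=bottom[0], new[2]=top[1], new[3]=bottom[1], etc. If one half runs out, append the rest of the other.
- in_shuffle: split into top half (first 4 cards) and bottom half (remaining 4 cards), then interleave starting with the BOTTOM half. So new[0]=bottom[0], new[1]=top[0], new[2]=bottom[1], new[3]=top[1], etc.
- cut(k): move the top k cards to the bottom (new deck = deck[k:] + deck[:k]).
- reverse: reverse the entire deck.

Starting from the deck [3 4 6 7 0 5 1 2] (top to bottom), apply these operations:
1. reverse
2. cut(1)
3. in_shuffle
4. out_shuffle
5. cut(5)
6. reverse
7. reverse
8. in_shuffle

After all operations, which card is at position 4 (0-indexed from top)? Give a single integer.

After op 1 (reverse): [2 1 5 0 7 6 4 3]
After op 2 (cut(1)): [1 5 0 7 6 4 3 2]
After op 3 (in_shuffle): [6 1 4 5 3 0 2 7]
After op 4 (out_shuffle): [6 3 1 0 4 2 5 7]
After op 5 (cut(5)): [2 5 7 6 3 1 0 4]
After op 6 (reverse): [4 0 1 3 6 7 5 2]
After op 7 (reverse): [2 5 7 6 3 1 0 4]
After op 8 (in_shuffle): [3 2 1 5 0 7 4 6]
Position 4: card 0.

Answer: 0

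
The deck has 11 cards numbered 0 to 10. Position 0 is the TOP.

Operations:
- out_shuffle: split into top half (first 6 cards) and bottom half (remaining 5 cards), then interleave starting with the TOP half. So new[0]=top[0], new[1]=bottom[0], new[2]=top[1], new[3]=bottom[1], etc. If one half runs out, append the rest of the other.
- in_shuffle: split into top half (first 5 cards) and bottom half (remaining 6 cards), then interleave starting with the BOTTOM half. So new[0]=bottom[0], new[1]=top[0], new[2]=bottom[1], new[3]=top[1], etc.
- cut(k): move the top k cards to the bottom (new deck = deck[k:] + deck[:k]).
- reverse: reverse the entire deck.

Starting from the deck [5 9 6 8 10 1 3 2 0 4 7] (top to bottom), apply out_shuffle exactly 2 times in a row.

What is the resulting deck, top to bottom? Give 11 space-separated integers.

After op 1 (out_shuffle): [5 3 9 2 6 0 8 4 10 7 1]
After op 2 (out_shuffle): [5 8 3 4 9 10 2 7 6 1 0]

Answer: 5 8 3 4 9 10 2 7 6 1 0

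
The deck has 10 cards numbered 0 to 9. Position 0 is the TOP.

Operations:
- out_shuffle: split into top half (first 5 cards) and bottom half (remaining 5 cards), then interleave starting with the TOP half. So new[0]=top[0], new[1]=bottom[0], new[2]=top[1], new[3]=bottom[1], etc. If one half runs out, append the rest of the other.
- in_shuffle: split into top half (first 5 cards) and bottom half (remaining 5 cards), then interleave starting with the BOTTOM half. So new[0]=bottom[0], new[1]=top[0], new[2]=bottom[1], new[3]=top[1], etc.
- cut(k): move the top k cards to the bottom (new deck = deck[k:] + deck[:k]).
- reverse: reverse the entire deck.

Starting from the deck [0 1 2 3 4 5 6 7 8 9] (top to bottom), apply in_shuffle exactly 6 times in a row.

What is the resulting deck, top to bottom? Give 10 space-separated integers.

After op 1 (in_shuffle): [5 0 6 1 7 2 8 3 9 4]
After op 2 (in_shuffle): [2 5 8 0 3 6 9 1 4 7]
After op 3 (in_shuffle): [6 2 9 5 1 8 4 0 7 3]
After op 4 (in_shuffle): [8 6 4 2 0 9 7 5 3 1]
After op 5 (in_shuffle): [9 8 7 6 5 4 3 2 1 0]
After op 6 (in_shuffle): [4 9 3 8 2 7 1 6 0 5]

Answer: 4 9 3 8 2 7 1 6 0 5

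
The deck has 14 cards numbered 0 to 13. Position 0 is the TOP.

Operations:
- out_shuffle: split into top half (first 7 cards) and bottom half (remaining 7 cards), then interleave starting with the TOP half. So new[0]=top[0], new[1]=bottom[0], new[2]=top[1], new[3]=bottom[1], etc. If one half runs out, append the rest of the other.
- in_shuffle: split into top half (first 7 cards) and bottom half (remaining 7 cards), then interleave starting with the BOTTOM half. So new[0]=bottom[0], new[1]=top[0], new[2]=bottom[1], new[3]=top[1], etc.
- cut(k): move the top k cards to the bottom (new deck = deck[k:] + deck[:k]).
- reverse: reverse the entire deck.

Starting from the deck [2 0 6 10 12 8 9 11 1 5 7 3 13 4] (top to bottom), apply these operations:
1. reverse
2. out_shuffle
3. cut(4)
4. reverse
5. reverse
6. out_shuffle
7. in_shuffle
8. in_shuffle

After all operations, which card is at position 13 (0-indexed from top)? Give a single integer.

After op 1 (reverse): [4 13 3 7 5 1 11 9 8 12 10 6 0 2]
After op 2 (out_shuffle): [4 9 13 8 3 12 7 10 5 6 1 0 11 2]
After op 3 (cut(4)): [3 12 7 10 5 6 1 0 11 2 4 9 13 8]
After op 4 (reverse): [8 13 9 4 2 11 0 1 6 5 10 7 12 3]
After op 5 (reverse): [3 12 7 10 5 6 1 0 11 2 4 9 13 8]
After op 6 (out_shuffle): [3 0 12 11 7 2 10 4 5 9 6 13 1 8]
After op 7 (in_shuffle): [4 3 5 0 9 12 6 11 13 7 1 2 8 10]
After op 8 (in_shuffle): [11 4 13 3 7 5 1 0 2 9 8 12 10 6]
Position 13: card 6.

Answer: 6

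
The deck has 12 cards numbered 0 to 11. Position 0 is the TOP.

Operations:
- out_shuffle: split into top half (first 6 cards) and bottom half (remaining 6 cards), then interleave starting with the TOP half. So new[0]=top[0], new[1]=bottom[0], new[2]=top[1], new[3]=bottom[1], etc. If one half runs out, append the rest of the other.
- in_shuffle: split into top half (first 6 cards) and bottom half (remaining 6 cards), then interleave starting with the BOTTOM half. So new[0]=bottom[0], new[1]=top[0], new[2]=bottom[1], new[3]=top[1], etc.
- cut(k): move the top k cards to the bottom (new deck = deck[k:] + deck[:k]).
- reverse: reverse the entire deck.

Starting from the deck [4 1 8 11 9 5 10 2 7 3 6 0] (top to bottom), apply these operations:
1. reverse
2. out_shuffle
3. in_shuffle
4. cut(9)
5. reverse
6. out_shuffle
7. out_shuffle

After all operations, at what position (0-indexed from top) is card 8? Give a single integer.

After op 1 (reverse): [0 6 3 7 2 10 5 9 11 8 1 4]
After op 2 (out_shuffle): [0 5 6 9 3 11 7 8 2 1 10 4]
After op 3 (in_shuffle): [7 0 8 5 2 6 1 9 10 3 4 11]
After op 4 (cut(9)): [3 4 11 7 0 8 5 2 6 1 9 10]
After op 5 (reverse): [10 9 1 6 2 5 8 0 7 11 4 3]
After op 6 (out_shuffle): [10 8 9 0 1 7 6 11 2 4 5 3]
After op 7 (out_shuffle): [10 6 8 11 9 2 0 4 1 5 7 3]
Card 8 is at position 2.

Answer: 2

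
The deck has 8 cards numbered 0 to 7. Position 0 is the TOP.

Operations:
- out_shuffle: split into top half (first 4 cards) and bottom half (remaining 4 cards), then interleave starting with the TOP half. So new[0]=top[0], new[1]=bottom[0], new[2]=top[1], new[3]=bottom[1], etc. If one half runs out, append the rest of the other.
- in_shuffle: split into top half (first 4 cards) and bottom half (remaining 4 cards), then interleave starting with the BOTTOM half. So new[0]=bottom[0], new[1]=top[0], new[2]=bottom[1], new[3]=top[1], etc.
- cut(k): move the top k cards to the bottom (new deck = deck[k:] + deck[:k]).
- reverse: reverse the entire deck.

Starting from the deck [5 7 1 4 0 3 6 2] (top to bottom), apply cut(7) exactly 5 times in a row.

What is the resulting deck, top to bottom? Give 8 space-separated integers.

After op 1 (cut(7)): [2 5 7 1 4 0 3 6]
After op 2 (cut(7)): [6 2 5 7 1 4 0 3]
After op 3 (cut(7)): [3 6 2 5 7 1 4 0]
After op 4 (cut(7)): [0 3 6 2 5 7 1 4]
After op 5 (cut(7)): [4 0 3 6 2 5 7 1]

Answer: 4 0 3 6 2 5 7 1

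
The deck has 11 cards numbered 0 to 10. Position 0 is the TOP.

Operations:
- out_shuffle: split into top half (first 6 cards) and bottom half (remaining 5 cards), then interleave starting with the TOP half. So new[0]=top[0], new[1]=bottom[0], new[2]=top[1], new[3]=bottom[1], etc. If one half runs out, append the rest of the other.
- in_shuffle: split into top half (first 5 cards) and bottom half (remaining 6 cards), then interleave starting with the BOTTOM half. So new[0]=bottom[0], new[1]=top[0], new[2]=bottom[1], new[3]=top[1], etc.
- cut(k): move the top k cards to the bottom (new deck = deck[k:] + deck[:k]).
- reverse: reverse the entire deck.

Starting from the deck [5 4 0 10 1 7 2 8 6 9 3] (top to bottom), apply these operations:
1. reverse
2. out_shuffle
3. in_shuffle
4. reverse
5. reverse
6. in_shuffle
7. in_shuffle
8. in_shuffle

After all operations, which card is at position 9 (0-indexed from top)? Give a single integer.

Answer: 1

Derivation:
After op 1 (reverse): [3 9 6 8 2 7 1 10 0 4 5]
After op 2 (out_shuffle): [3 1 9 10 6 0 8 4 2 5 7]
After op 3 (in_shuffle): [0 3 8 1 4 9 2 10 5 6 7]
After op 4 (reverse): [7 6 5 10 2 9 4 1 8 3 0]
After op 5 (reverse): [0 3 8 1 4 9 2 10 5 6 7]
After op 6 (in_shuffle): [9 0 2 3 10 8 5 1 6 4 7]
After op 7 (in_shuffle): [8 9 5 0 1 2 6 3 4 10 7]
After op 8 (in_shuffle): [2 8 6 9 3 5 4 0 10 1 7]
Position 9: card 1.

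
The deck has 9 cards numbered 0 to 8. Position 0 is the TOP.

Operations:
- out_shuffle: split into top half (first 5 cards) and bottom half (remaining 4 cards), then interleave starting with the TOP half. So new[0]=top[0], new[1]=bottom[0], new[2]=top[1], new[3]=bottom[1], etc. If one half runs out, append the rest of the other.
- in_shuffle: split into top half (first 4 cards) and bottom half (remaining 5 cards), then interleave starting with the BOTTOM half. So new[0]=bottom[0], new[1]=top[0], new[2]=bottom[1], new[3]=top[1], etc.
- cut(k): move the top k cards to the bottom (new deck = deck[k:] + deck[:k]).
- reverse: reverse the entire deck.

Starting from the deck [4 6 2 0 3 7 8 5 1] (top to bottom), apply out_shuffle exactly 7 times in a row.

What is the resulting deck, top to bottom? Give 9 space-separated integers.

Answer: 4 7 6 8 2 5 0 1 3

Derivation:
After op 1 (out_shuffle): [4 7 6 8 2 5 0 1 3]
After op 2 (out_shuffle): [4 5 7 0 6 1 8 3 2]
After op 3 (out_shuffle): [4 1 5 8 7 3 0 2 6]
After op 4 (out_shuffle): [4 3 1 0 5 2 8 6 7]
After op 5 (out_shuffle): [4 2 3 8 1 6 0 7 5]
After op 6 (out_shuffle): [4 6 2 0 3 7 8 5 1]
After op 7 (out_shuffle): [4 7 6 8 2 5 0 1 3]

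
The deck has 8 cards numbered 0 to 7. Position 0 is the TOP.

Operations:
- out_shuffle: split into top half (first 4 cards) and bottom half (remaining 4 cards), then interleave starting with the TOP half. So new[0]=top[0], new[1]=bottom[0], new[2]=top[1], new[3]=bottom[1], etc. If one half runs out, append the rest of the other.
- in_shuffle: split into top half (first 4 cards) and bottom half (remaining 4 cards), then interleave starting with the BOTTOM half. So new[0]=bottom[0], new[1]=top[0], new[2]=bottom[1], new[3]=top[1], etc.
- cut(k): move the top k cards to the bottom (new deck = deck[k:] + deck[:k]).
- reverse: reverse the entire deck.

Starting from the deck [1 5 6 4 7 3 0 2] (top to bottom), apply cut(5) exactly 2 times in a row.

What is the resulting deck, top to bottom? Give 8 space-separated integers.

After op 1 (cut(5)): [3 0 2 1 5 6 4 7]
After op 2 (cut(5)): [6 4 7 3 0 2 1 5]

Answer: 6 4 7 3 0 2 1 5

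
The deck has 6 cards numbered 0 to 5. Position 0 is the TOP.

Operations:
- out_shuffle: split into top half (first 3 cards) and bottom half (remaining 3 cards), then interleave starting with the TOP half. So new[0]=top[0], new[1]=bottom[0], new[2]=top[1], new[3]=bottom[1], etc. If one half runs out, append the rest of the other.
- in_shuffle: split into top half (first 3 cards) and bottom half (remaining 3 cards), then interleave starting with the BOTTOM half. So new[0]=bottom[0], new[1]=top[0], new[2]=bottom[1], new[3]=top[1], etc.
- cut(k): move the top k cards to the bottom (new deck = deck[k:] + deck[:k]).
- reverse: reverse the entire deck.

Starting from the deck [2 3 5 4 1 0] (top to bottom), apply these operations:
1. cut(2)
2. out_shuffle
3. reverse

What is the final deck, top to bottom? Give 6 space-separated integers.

After op 1 (cut(2)): [5 4 1 0 2 3]
After op 2 (out_shuffle): [5 0 4 2 1 3]
After op 3 (reverse): [3 1 2 4 0 5]

Answer: 3 1 2 4 0 5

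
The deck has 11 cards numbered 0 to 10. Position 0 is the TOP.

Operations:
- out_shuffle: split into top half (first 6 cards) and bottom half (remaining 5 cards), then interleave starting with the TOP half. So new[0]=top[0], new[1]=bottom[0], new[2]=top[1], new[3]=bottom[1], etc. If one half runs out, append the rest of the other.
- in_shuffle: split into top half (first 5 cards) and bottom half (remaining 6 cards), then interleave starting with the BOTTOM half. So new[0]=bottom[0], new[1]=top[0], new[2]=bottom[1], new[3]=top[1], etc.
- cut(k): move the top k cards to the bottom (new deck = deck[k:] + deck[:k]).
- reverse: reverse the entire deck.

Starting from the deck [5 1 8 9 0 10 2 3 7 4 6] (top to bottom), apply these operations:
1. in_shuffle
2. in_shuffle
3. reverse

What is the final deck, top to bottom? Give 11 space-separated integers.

After op 1 (in_shuffle): [10 5 2 1 3 8 7 9 4 0 6]
After op 2 (in_shuffle): [8 10 7 5 9 2 4 1 0 3 6]
After op 3 (reverse): [6 3 0 1 4 2 9 5 7 10 8]

Answer: 6 3 0 1 4 2 9 5 7 10 8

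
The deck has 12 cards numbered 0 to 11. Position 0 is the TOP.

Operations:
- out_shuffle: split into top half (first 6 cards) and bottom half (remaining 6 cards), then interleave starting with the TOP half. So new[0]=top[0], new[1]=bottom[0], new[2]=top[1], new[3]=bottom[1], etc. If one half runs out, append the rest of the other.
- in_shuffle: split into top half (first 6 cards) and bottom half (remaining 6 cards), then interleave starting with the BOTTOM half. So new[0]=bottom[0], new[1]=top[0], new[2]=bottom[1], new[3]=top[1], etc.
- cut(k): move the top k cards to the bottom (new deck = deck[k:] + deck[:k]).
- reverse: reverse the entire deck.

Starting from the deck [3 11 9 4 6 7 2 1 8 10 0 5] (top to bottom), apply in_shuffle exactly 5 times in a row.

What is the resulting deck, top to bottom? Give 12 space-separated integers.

Answer: 0 8 2 6 9 3 5 10 1 7 4 11

Derivation:
After op 1 (in_shuffle): [2 3 1 11 8 9 10 4 0 6 5 7]
After op 2 (in_shuffle): [10 2 4 3 0 1 6 11 5 8 7 9]
After op 3 (in_shuffle): [6 10 11 2 5 4 8 3 7 0 9 1]
After op 4 (in_shuffle): [8 6 3 10 7 11 0 2 9 5 1 4]
After op 5 (in_shuffle): [0 8 2 6 9 3 5 10 1 7 4 11]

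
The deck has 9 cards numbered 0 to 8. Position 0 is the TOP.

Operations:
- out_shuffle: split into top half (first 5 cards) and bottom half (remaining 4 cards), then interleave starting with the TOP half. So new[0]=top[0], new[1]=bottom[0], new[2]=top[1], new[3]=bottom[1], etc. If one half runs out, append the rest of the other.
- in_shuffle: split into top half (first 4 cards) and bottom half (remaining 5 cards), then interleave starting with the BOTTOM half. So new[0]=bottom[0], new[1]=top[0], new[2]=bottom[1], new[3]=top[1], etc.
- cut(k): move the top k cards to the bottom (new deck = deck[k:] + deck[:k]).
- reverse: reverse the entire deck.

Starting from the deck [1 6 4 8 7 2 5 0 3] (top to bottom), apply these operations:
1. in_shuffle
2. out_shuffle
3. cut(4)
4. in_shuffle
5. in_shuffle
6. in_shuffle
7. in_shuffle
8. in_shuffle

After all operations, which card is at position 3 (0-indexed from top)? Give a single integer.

After op 1 (in_shuffle): [7 1 2 6 5 4 0 8 3]
After op 2 (out_shuffle): [7 4 1 0 2 8 6 3 5]
After op 3 (cut(4)): [2 8 6 3 5 7 4 1 0]
After op 4 (in_shuffle): [5 2 7 8 4 6 1 3 0]
After op 5 (in_shuffle): [4 5 6 2 1 7 3 8 0]
After op 6 (in_shuffle): [1 4 7 5 3 6 8 2 0]
After op 7 (in_shuffle): [3 1 6 4 8 7 2 5 0]
After op 8 (in_shuffle): [8 3 7 1 2 6 5 4 0]
Position 3: card 1.

Answer: 1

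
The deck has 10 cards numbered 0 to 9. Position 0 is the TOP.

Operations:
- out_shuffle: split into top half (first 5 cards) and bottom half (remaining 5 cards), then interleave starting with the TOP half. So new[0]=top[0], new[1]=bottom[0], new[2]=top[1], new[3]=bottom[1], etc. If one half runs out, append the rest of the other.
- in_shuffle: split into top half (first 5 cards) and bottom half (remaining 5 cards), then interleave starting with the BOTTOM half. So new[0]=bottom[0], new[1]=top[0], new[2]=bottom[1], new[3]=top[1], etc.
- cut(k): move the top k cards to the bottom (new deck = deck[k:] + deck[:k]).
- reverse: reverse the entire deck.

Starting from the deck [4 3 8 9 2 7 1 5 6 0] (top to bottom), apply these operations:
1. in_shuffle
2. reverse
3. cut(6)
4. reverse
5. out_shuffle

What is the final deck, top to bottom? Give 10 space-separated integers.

Answer: 5 2 8 7 6 4 9 1 0 3

Derivation:
After op 1 (in_shuffle): [7 4 1 3 5 8 6 9 0 2]
After op 2 (reverse): [2 0 9 6 8 5 3 1 4 7]
After op 3 (cut(6)): [3 1 4 7 2 0 9 6 8 5]
After op 4 (reverse): [5 8 6 9 0 2 7 4 1 3]
After op 5 (out_shuffle): [5 2 8 7 6 4 9 1 0 3]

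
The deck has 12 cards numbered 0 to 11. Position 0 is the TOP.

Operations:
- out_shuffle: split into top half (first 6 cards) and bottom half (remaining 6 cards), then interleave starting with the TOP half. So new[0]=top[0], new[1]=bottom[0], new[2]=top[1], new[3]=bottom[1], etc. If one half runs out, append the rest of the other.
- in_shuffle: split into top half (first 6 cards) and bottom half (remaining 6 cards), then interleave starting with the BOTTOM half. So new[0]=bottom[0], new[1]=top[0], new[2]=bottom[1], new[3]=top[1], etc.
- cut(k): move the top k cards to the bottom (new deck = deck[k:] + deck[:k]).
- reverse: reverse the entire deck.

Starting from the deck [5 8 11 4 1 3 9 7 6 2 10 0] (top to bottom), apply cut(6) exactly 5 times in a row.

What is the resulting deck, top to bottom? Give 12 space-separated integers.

Answer: 9 7 6 2 10 0 5 8 11 4 1 3

Derivation:
After op 1 (cut(6)): [9 7 6 2 10 0 5 8 11 4 1 3]
After op 2 (cut(6)): [5 8 11 4 1 3 9 7 6 2 10 0]
After op 3 (cut(6)): [9 7 6 2 10 0 5 8 11 4 1 3]
After op 4 (cut(6)): [5 8 11 4 1 3 9 7 6 2 10 0]
After op 5 (cut(6)): [9 7 6 2 10 0 5 8 11 4 1 3]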